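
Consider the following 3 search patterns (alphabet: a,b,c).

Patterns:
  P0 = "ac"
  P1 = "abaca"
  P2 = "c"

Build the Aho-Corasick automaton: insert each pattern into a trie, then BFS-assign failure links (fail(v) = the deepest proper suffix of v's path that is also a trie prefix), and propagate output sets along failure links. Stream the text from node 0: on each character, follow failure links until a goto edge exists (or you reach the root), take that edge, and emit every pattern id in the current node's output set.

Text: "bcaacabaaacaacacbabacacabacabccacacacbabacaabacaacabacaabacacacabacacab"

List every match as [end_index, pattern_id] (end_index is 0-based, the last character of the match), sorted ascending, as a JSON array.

Construct AC machine:
Trie nodes:
  0='ε' goto a→1 c→7
  1='a' goto b→3 c→2
  2='ac' goto ·  ←P0
  3='ab' goto a→4
  4='aba' goto c→5
  5='abac' goto a→6
  6='abaca' goto ·  ←P1
  7='c' goto ·  ←P2

BFS fail/out derivation:
  fail(1) 'a': from fail(0)=0 chase 'a': 0 ⇒ 0;  out=∅∪out(0)=∅
  fail(7) 'c': from fail(0)=0 chase 'c': 0 ⇒ 0;  out={2}∪out(0)={2}
  fail(2) 'ac': from fail(1)=0 chase 'c': 0 ⇒ 7;  out={0}∪out(7)={0,2}
  fail(3) 'ab': from fail(1)=0 chase 'b': 0 ⇒ 0;  out=∅∪out(0)=∅
  fail(4) 'aba': from fail(3)=0 chase 'a': 0 ⇒ 1;  out=∅∪out(1)=∅
  fail(5) 'abac': from fail(4)=1 chase 'c': 1 ⇒ 2;  out=∅∪out(2)={0,2}
  fail(6) 'abaca': from fail(5)=2 chase 'a': 2→7→0 ⇒ 1;  out={1}∪out(1)={1}

Run:
[0] read 'b'  n0⇒n0
[1] read 'c'  n0⇒n7  emit P2@[1:1]
[2] read 'a'  n7⇒n1 ·f
[3] read 'a'  n1⇒n1 ·f
[4] read 'c'  n1⇒n2  emit P0@[3:4],P2@[4:4]
[5] read 'a'  n2⇒n1 ·f
[6] read 'b'  n1⇒n3
[7] read 'a'  n3⇒n4
[8] read 'a'  n4⇒n1 ·f
[9] read 'a'  n1⇒n1 ·f
[10] read 'c'  n1⇒n2  emit P0@[9:10],P2@[10:10]
[11] read 'a'  n2⇒n1 ·f
[12] read 'a'  n1⇒n1 ·f
[13] read 'c'  n1⇒n2  emit P0@[12:13],P2@[13:13]
[14] read 'a'  n2⇒n1 ·f
[15] read 'c'  n1⇒n2  emit P0@[14:15],P2@[15:15]
[16] read 'b'  n2⇒n0 ·f
[17] read 'a'  n0⇒n1
[18] read 'b'  n1⇒n3
[19] read 'a'  n3⇒n4
[20] read 'c'  n4⇒n5  emit P0@[19:20],P2@[20:20]
[21] read 'a'  n5⇒n6  emit P1@[17:21]
[22] read 'c'  n6⇒n2 ·f  emit P0@[21:22],P2@[22:22]
[23] read 'a'  n2⇒n1 ·f
[24] read 'b'  n1⇒n3
[25] read 'a'  n3⇒n4
[26] read 'c'  n4⇒n5  emit P0@[25:26],P2@[26:26]
[27] read 'a'  n5⇒n6  emit P1@[23:27]
[28] read 'b'  n6⇒n3 ·f
[29] read 'c'  n3⇒n7 ·f  emit P2@[29:29]
[30] read 'c'  n7⇒n7 ·f  emit P2@[30:30]
[31] read 'a'  n7⇒n1 ·f
[32] read 'c'  n1⇒n2  emit P0@[31:32],P2@[32:32]
[33] read 'a'  n2⇒n1 ·f
[34] read 'c'  n1⇒n2  emit P0@[33:34],P2@[34:34]
[35] read 'a'  n2⇒n1 ·f
[36] read 'c'  n1⇒n2  emit P0@[35:36],P2@[36:36]
[37] read 'b'  n2⇒n0 ·f
[38] read 'a'  n0⇒n1
[39] read 'b'  n1⇒n3
[40] read 'a'  n3⇒n4
[41] read 'c'  n4⇒n5  emit P0@[40:41],P2@[41:41]
[42] read 'a'  n5⇒n6  emit P1@[38:42]
[43] read 'a'  n6⇒n1 ·f
[44] read 'b'  n1⇒n3
[45] read 'a'  n3⇒n4
[46] read 'c'  n4⇒n5  emit P0@[45:46],P2@[46:46]
[47] read 'a'  n5⇒n6  emit P1@[43:47]
[48] read 'a'  n6⇒n1 ·f
[49] read 'c'  n1⇒n2  emit P0@[48:49],P2@[49:49]
[50] read 'a'  n2⇒n1 ·f
[51] read 'b'  n1⇒n3
[52] read 'a'  n3⇒n4
[53] read 'c'  n4⇒n5  emit P0@[52:53],P2@[53:53]
[54] read 'a'  n5⇒n6  emit P1@[50:54]
[55] read 'a'  n6⇒n1 ·f
[56] read 'b'  n1⇒n3
[57] read 'a'  n3⇒n4
[58] read 'c'  n4⇒n5  emit P0@[57:58],P2@[58:58]
[59] read 'a'  n5⇒n6  emit P1@[55:59]
[60] read 'c'  n6⇒n2 ·f  emit P0@[59:60],P2@[60:60]
[61] read 'a'  n2⇒n1 ·f
[62] read 'c'  n1⇒n2  emit P0@[61:62],P2@[62:62]
[63] read 'a'  n2⇒n1 ·f
[64] read 'b'  n1⇒n3
[65] read 'a'  n3⇒n4
[66] read 'c'  n4⇒n5  emit P0@[65:66],P2@[66:66]
[67] read 'a'  n5⇒n6  emit P1@[63:67]
[68] read 'c'  n6⇒n2 ·f  emit P0@[67:68],P2@[68:68]
[69] read 'a'  n2⇒n1 ·f
[70] read 'b'  n1⇒n3

Result: [[1,2],[4,0],[4,2],[10,0],[10,2],[13,0],[13,2],[15,0],[15,2],[20,0],[20,2],[21,1],[22,0],[22,2],[26,0],[26,2],[27,1],[29,2],[30,2],[32,0],[32,2],[34,0],[34,2],[36,0],[36,2],[41,0],[41,2],[42,1],[46,0],[46,2],[47,1],[49,0],[49,2],[53,0],[53,2],[54,1],[58,0],[58,2],[59,1],[60,0],[60,2],[62,0],[62,2],[66,0],[66,2],[67,1],[68,0],[68,2]]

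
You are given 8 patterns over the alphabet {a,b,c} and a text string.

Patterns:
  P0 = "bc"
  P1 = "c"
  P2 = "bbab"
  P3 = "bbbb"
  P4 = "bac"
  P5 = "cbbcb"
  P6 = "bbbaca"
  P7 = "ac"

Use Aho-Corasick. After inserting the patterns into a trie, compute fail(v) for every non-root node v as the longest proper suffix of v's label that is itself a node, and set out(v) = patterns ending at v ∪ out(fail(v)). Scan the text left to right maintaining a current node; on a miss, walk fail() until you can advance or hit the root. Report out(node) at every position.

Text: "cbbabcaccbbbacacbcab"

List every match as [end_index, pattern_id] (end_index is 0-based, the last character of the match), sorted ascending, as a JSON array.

Build:
Trie (insert patterns):
  0='ε' goto a→18 b→1 c→3
  1='b' goto a→9 b→4 c→2
  2='bc' goto ·  [P0 ends]
  3='c' goto b→11  [P1 ends]
  4='bb' goto a→5 b→7
  5='bba' goto b→6
  6='bbab' goto ·  [P2 ends]
  7='bbb' goto a→15 b→8
  8='bbbb' goto ·  [P3 ends]
  9='ba' goto c→10
  10='bac' goto ·  [P4 ends]
  11='cb' goto b→12
  12='cbb' goto c→13
  13='cbbc' goto b→14
  14='cbbcb' goto ·  [P5 ends]
  15='bbba' goto c→16
  16='bbbac' goto a→17
  17='bbbaca' goto ·  [P6 ends]
  18='a' goto c→19
  19='ac' goto ·  [P7 ends]

BFS fail/out derivation:
  n1('b'): parent n0 fail=0; on 'b' 0 → fail=0;  out ∅∪∅=∅
  n3('c'): parent n0 fail=0; on 'c' 0 → fail=0;  out {1}∪∅={1}
  n18('a'): parent n0 fail=0; on 'a' 0 → fail=0;  out ∅∪∅=∅
  n2('bc'): parent n1 fail=0; on 'c' 0 → fail=3;  out {0}∪{1}={0,1}
  n4('bb'): parent n1 fail=0; on 'b' 0 → fail=1;  out ∅∪∅=∅
  n9('ba'): parent n1 fail=0; on 'a' 0 → fail=18;  out ∅∪∅=∅
  n11('cb'): parent n3 fail=0; on 'b' 0 → fail=1;  out ∅∪∅=∅
  n19('ac'): parent n18 fail=0; on 'c' 0 → fail=3;  out {7}∪{1}={1,7}
  n5('bba'): parent n4 fail=1; on 'a' 1 → fail=9;  out ∅∪∅=∅
  n7('bbb'): parent n4 fail=1; on 'b' 1 → fail=4;  out ∅∪∅=∅
  n10('bac'): parent n9 fail=18; on 'c' 18 → fail=19;  out {4}∪{1,7}={1,4,7}
  n12('cbb'): parent n11 fail=1; on 'b' 1 → fail=4;  out ∅∪∅=∅
  n6('bbab'): parent n5 fail=9; on 'b' 9→18→0 → fail=1;  out {2}∪∅={2}
  n8('bbbb'): parent n7 fail=4; on 'b' 4 → fail=7;  out {3}∪∅={3}
  n13('cbbc'): parent n12 fail=4; on 'c' 4→1 → fail=2;  out ∅∪{0,1}={0,1}
  n15('bbba'): parent n7 fail=4; on 'a' 4 → fail=5;  out ∅∪∅=∅
  n14('cbbcb'): parent n13 fail=2; on 'b' 2→3 → fail=11;  out {5}∪∅={5}
  n16('bbbac'): parent n15 fail=5; on 'c' 5→9 → fail=10;  out ∅∪{1,4,7}={1,4,7}
  n17('bbbaca'): parent n16 fail=10; on 'a' 10→19→3→0 → fail=18;  out {6}∪∅={6}

Run:
pos 0 'c': at 3  → match P1@[0:0]
pos 1 'b': at 11
pos 2 'b': at 12
pos 3 'a': at 5 (fail-walked)
pos 4 'b': at 6  → match P2@[1:4]
pos 5 'c': at 2 (fail-walked)  → match P0@[4:5],P1@[5:5]
pos 6 'a': at 18 (fail-walked)
pos 7 'c': at 19  → match P1@[7:7],P7@[6:7]
pos 8 'c': at 3 (fail-walked)  → match P1@[8:8]
pos 9 'b': at 11
pos 10 'b': at 12
pos 11 'b': at 7 (fail-walked)
pos 12 'a': at 15
pos 13 'c': at 16  → match P1@[13:13],P4@[11:13],P7@[12:13]
pos 14 'a': at 17  → match P6@[9:14]
pos 15 'c': at 19 (fail-walked)  → match P1@[15:15],P7@[14:15]
pos 16 'b': at 11 (fail-walked)
pos 17 'c': at 2 (fail-walked)  → match P0@[16:17],P1@[17:17]
pos 18 'a': at 18 (fail-walked)
pos 19 'b': at 1 (fail-walked)

All matches (sorted): [[0,1],[4,2],[5,0],[5,1],[7,1],[7,7],[8,1],[13,1],[13,4],[13,7],[14,6],[15,1],[15,7],[17,0],[17,1]]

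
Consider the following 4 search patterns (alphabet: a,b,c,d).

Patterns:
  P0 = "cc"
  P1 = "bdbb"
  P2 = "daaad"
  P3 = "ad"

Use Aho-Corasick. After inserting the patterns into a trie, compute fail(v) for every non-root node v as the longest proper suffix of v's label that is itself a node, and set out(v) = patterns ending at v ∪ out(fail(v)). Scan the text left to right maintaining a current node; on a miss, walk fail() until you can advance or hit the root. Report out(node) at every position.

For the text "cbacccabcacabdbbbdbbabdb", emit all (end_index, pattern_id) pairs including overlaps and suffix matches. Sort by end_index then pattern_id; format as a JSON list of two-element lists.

Construct AC machine:
Trie nodes:
  n0 'ε': a→12 b→3 c→1 d→7
  n1 'c': c→2
  n2 'cc': ·  [P0 ends]
  n3 'b': d→4
  n4 'bd': b→5
  n5 'bdb': b→6
  n6 'bdbb': ·  [P1 ends]
  n7 'd': a→8
  n8 'da': a→9
  n9 'daa': a→10
  n10 'daaa': d→11
  n11 'daaad': ·  [P2 ends]
  n12 'a': d→13
  n13 'ad': ·  [P3 ends]

BFS fail/out derivation:
  n1('c'): parent n0 fail=0; on 'c' 0 → fail=0;  out ∅∪∅=∅
  n3('b'): parent n0 fail=0; on 'b' 0 → fail=0;  out ∅∪∅=∅
  n7('d'): parent n0 fail=0; on 'd' 0 → fail=0;  out ∅∪∅=∅
  n12('a'): parent n0 fail=0; on 'a' 0 → fail=0;  out ∅∪∅=∅
  n2('cc'): parent n1 fail=0; on 'c' 0 → fail=1;  out {0}∪∅={0}
  n4('bd'): parent n3 fail=0; on 'd' 0 → fail=7;  out ∅∪∅=∅
  n8('da'): parent n7 fail=0; on 'a' 0 → fail=12;  out ∅∪∅=∅
  n13('ad'): parent n12 fail=0; on 'd' 0 → fail=7;  out {3}∪∅={3}
  n5('bdb'): parent n4 fail=7; on 'b' 7→0 → fail=3;  out ∅∪∅=∅
  n9('daa'): parent n8 fail=12; on 'a' 12→0 → fail=12;  out ∅∪∅=∅
  n6('bdbb'): parent n5 fail=3; on 'b' 3→0 → fail=3;  out {1}∪∅={1}
  n10('daaa'): parent n9 fail=12; on 'a' 12→0 → fail=12;  out ∅∪∅=∅
  n11('daaad'): parent n10 fail=12; on 'd' 12 → fail=13;  out {2}∪{3}={2,3}

Run:
i=0 'c': node 0→1
i=1 'b': node 1→3 ·f
i=2 'a': node 3→12 ·f
i=3 'c': node 12→1 ·f
i=4 'c': node 1→2  → match P0@[3:4]
i=5 'c': node 2→2 ·f  → match P0@[4:5]
i=6 'a': node 2→12 ·f
i=7 'b': node 12→3 ·f
i=8 'c': node 3→1 ·f
i=9 'a': node 1→12 ·f
i=10 'c': node 12→1 ·f
i=11 'a': node 1→12 ·f
i=12 'b': node 12→3 ·f
i=13 'd': node 3→4
i=14 'b': node 4→5
i=15 'b': node 5→6  → match P1@[12:15]
i=16 'b': node 6→3 ·f
i=17 'd': node 3→4
i=18 'b': node 4→5
i=19 'b': node 5→6  → match P1@[16:19]
i=20 'a': node 6→12 ·f
i=21 'b': node 12→3 ·f
i=22 'd': node 3→4
i=23 'b': node 4→5

Matches: [[4,0],[5,0],[15,1],[19,1]]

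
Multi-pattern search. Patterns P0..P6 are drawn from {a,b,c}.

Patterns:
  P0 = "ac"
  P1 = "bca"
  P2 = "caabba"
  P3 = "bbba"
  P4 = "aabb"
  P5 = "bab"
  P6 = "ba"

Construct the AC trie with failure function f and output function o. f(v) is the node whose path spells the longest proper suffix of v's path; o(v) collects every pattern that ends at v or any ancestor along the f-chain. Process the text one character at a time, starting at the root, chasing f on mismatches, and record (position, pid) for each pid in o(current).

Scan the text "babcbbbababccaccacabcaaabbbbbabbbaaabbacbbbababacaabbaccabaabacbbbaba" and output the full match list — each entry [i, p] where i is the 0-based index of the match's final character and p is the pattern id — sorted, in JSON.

Construct AC machine:
Trie (insert patterns):
  0='ε' goto a→1 b→3 c→6
  1='a' goto a→15 c→2
  2='ac' goto ·  ←P0
  3='b' goto a→18 b→12 c→4
  4='bc' goto a→5
  5='bca' goto ·  ←P1
  6='c' goto a→7
  7='ca' goto a→8
  8='caa' goto b→9
  9='caab' goto b→10
  10='caabb' goto a→11
  11='caabba' goto ·  ←P2
  12='bb' goto b→13
  13='bbb' goto a→14
  14='bbba' goto ·  ←P3
  15='aa' goto b→16
  16='aab' goto b→17
  17='aabb' goto ·  ←P4
  18='ba' goto b→19  ←P6
  19='bab' goto ·  ←P5

Failure links (BFS by depth):
  fail(1) 'a': from fail(0)=0 chase 'a': 0 ⇒ 0;  out=∅∪out(0)=∅
  fail(3) 'b': from fail(0)=0 chase 'b': 0 ⇒ 0;  out=∅∪out(0)=∅
  fail(6) 'c': from fail(0)=0 chase 'c': 0 ⇒ 0;  out=∅∪out(0)=∅
  fail(2) 'ac': from fail(1)=0 chase 'c': 0 ⇒ 6;  out={0}∪out(6)={0}
  fail(4) 'bc': from fail(3)=0 chase 'c': 0 ⇒ 6;  out=∅∪out(6)=∅
  fail(7) 'ca': from fail(6)=0 chase 'a': 0 ⇒ 1;  out=∅∪out(1)=∅
  fail(12) 'bb': from fail(3)=0 chase 'b': 0 ⇒ 3;  out=∅∪out(3)=∅
  fail(15) 'aa': from fail(1)=0 chase 'a': 0 ⇒ 1;  out=∅∪out(1)=∅
  fail(18) 'ba': from fail(3)=0 chase 'a': 0 ⇒ 1;  out={6}∪out(1)={6}
  fail(5) 'bca': from fail(4)=6 chase 'a': 6 ⇒ 7;  out={1}∪out(7)={1}
  fail(8) 'caa': from fail(7)=1 chase 'a': 1 ⇒ 15;  out=∅∪out(15)=∅
  fail(13) 'bbb': from fail(12)=3 chase 'b': 3 ⇒ 12;  out=∅∪out(12)=∅
  fail(16) 'aab': from fail(15)=1 chase 'b': 1→0 ⇒ 3;  out=∅∪out(3)=∅
  fail(19) 'bab': from fail(18)=1 chase 'b': 1→0 ⇒ 3;  out={5}∪out(3)={5}
  fail(9) 'caab': from fail(8)=15 chase 'b': 15 ⇒ 16;  out=∅∪out(16)=∅
  fail(14) 'bbba': from fail(13)=12 chase 'a': 12→3 ⇒ 18;  out={3}∪out(18)={3,6}
  fail(17) 'aabb': from fail(16)=3 chase 'b': 3 ⇒ 12;  out={4}∪out(12)={4}
  fail(10) 'caabb': from fail(9)=16 chase 'b': 16 ⇒ 17;  out=∅∪out(17)={4}
  fail(11) 'caabba': from fail(10)=17 chase 'a': 17→12→3 ⇒ 18;  out={2}∪out(18)={2,6}

Run:
pos 0 'b': at 3
pos 1 'a': at 18  emit P6@[0:1]
pos 2 'b': at 19  emit P5@[0:2]
pos 3 'c': at 4 (fail-walked)
pos 4 'b': at 3 (fail-walked)
pos 5 'b': at 12
pos 6 'b': at 13
pos 7 'a': at 14  emit P3@[4:7],P6@[6:7]
pos 8 'b': at 19 (fail-walked)  emit P5@[6:8]
pos 9 'a': at 18 (fail-walked)  emit P6@[8:9]
pos 10 'b': at 19  emit P5@[8:10]
pos 11 'c': at 4 (fail-walked)
pos 12 'c': at 6 (fail-walked)
pos 13 'a': at 7
pos 14 'c': at 2 (fail-walked)  emit P0@[13:14]
pos 15 'c': at 6 (fail-walked)
pos 16 'a': at 7
pos 17 'c': at 2 (fail-walked)  emit P0@[16:17]
pos 18 'a': at 7 (fail-walked)
pos 19 'b': at 3 (fail-walked)
pos 20 'c': at 4
pos 21 'a': at 5  emit P1@[19:21]
pos 22 'a': at 8 (fail-walked)
pos 23 'a': at 15 (fail-walked)
pos 24 'b': at 16
pos 25 'b': at 17  emit P4@[22:25]
pos 26 'b': at 13 (fail-walked)
pos 27 'b': at 13 (fail-walked)
pos 28 'b': at 13 (fail-walked)
pos 29 'a': at 14  emit P3@[26:29],P6@[28:29]
pos 30 'b': at 19 (fail-walked)  emit P5@[28:30]
pos 31 'b': at 12 (fail-walked)
pos 32 'b': at 13
pos 33 'a': at 14  emit P3@[30:33],P6@[32:33]
pos 34 'a': at 15 (fail-walked)
pos 35 'a': at 15 (fail-walked)
pos 36 'b': at 16
pos 37 'b': at 17  emit P4@[34:37]
pos 38 'a': at 18 (fail-walked)  emit P6@[37:38]
pos 39 'c': at 2 (fail-walked)  emit P0@[38:39]
pos 40 'b': at 3 (fail-walked)
pos 41 'b': at 12
pos 42 'b': at 13
pos 43 'a': at 14  emit P3@[40:43],P6@[42:43]
pos 44 'b': at 19 (fail-walked)  emit P5@[42:44]
pos 45 'a': at 18 (fail-walked)  emit P6@[44:45]
pos 46 'b': at 19  emit P5@[44:46]
pos 47 'a': at 18 (fail-walked)  emit P6@[46:47]
pos 48 'c': at 2 (fail-walked)  emit P0@[47:48]
pos 49 'a': at 7 (fail-walked)
pos 50 'a': at 8
pos 51 'b': at 9
pos 52 'b': at 10  emit P4@[49:52]
pos 53 'a': at 11  emit P2@[48:53],P6@[52:53]
pos 54 'c': at 2 (fail-walked)  emit P0@[53:54]
pos 55 'c': at 6 (fail-walked)
pos 56 'a': at 7
pos 57 'b': at 3 (fail-walked)
pos 58 'a': at 18  emit P6@[57:58]
pos 59 'a': at 15 (fail-walked)
pos 60 'b': at 16
pos 61 'a': at 18 (fail-walked)  emit P6@[60:61]
pos 62 'c': at 2 (fail-walked)  emit P0@[61:62]
pos 63 'b': at 3 (fail-walked)
pos 64 'b': at 12
pos 65 'b': at 13
pos 66 'a': at 14  emit P3@[63:66],P6@[65:66]
pos 67 'b': at 19 (fail-walked)  emit P5@[65:67]
pos 68 'a': at 18 (fail-walked)  emit P6@[67:68]

Matches: [[1,6],[2,5],[7,3],[7,6],[8,5],[9,6],[10,5],[14,0],[17,0],[21,1],[25,4],[29,3],[29,6],[30,5],[33,3],[33,6],[37,4],[38,6],[39,0],[43,3],[43,6],[44,5],[45,6],[46,5],[47,6],[48,0],[52,4],[53,2],[53,6],[54,0],[58,6],[61,6],[62,0],[66,3],[66,6],[67,5],[68,6]]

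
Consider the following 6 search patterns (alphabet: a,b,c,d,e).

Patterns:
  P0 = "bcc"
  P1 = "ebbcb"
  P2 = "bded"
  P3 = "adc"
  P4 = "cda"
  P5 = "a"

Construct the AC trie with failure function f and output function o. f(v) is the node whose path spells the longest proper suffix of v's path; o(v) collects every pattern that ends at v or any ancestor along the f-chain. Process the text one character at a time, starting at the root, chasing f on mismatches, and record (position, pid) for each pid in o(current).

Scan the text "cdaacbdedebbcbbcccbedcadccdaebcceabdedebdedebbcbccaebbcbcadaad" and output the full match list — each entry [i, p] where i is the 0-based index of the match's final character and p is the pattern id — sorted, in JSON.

Build automaton:
Trie nodes:
  0='ε' goto a→12 b→1 c→15 e→4
  1='b' goto c→2 d→9
  2='bc' goto c→3
  3='bcc' goto ·  ←P0
  4='e' goto b→5
  5='eb' goto b→6
  6='ebb' goto c→7
  7='ebbc' goto b→8
  8='ebbcb' goto ·  ←P1
  9='bd' goto e→10
  10='bde' goto d→11
  11='bded' goto ·  ←P2
  12='a' goto d→13  ←P5
  13='ad' goto c→14
  14='adc' goto ·  ←P3
  15='c' goto d→16
  16='cd' goto a→17
  17='cda' goto ·  ←P4

Failure links (BFS by depth):
  n1('b'): parent n0 fail=0; on 'b' 0 → fail=0;  out ∅∪∅=∅
  n4('e'): parent n0 fail=0; on 'e' 0 → fail=0;  out ∅∪∅=∅
  n12('a'): parent n0 fail=0; on 'a' 0 → fail=0;  out {5}∪∅={5}
  n15('c'): parent n0 fail=0; on 'c' 0 → fail=0;  out ∅∪∅=∅
  n2('bc'): parent n1 fail=0; on 'c' 0 → fail=15;  out ∅∪∅=∅
  n5('eb'): parent n4 fail=0; on 'b' 0 → fail=1;  out ∅∪∅=∅
  n9('bd'): parent n1 fail=0; on 'd' 0 → fail=0;  out ∅∪∅=∅
  n13('ad'): parent n12 fail=0; on 'd' 0 → fail=0;  out ∅∪∅=∅
  n16('cd'): parent n15 fail=0; on 'd' 0 → fail=0;  out ∅∪∅=∅
  n3('bcc'): parent n2 fail=15; on 'c' 15→0 → fail=15;  out {0}∪∅={0}
  n6('ebb'): parent n5 fail=1; on 'b' 1→0 → fail=1;  out ∅∪∅=∅
  n10('bde'): parent n9 fail=0; on 'e' 0 → fail=4;  out ∅∪∅=∅
  n14('adc'): parent n13 fail=0; on 'c' 0 → fail=15;  out {3}∪∅={3}
  n17('cda'): parent n16 fail=0; on 'a' 0 → fail=12;  out {4}∪{5}={4,5}
  n7('ebbc'): parent n6 fail=1; on 'c' 1 → fail=2;  out ∅∪∅=∅
  n11('bded'): parent n10 fail=4; on 'd' 4→0 → fail=0;  out {2}∪∅={2}
  n8('ebbcb'): parent n7 fail=2; on 'b' 2→15→0 → fail=1;  out {1}∪∅={1}

Scan:
pos 0 'c': at 15
pos 1 'd': at 16
pos 2 'a': at 17  emit P4@[0:2],P5@[2:2]
pos 3 'a': at 12 (fail-walked)  emit P5@[3:3]
pos 4 'c': at 15 (fail-walked)
pos 5 'b': at 1 (fail-walked)
pos 6 'd': at 9
pos 7 'e': at 10
pos 8 'd': at 11  emit P2@[5:8]
pos 9 'e': at 4 (fail-walked)
pos 10 'b': at 5
pos 11 'b': at 6
pos 12 'c': at 7
pos 13 'b': at 8  emit P1@[9:13]
pos 14 'b': at 1 (fail-walked)
pos 15 'c': at 2
pos 16 'c': at 3  emit P0@[14:16]
pos 17 'c': at 15 (fail-walked)
pos 18 'b': at 1 (fail-walked)
pos 19 'e': at 4 (fail-walked)
pos 20 'd': at 0 (fail-walked)
pos 21 'c': at 15
pos 22 'a': at 12 (fail-walked)  emit P5@[22:22]
pos 23 'd': at 13
pos 24 'c': at 14  emit P3@[22:24]
pos 25 'c': at 15 (fail-walked)
pos 26 'd': at 16
pos 27 'a': at 17  emit P4@[25:27],P5@[27:27]
pos 28 'e': at 4 (fail-walked)
pos 29 'b': at 5
pos 30 'c': at 2 (fail-walked)
pos 31 'c': at 3  emit P0@[29:31]
pos 32 'e': at 4 (fail-walked)
pos 33 'a': at 12 (fail-walked)  emit P5@[33:33]
pos 34 'b': at 1 (fail-walked)
pos 35 'd': at 9
pos 36 'e': at 10
pos 37 'd': at 11  emit P2@[34:37]
pos 38 'e': at 4 (fail-walked)
pos 39 'b': at 5
pos 40 'd': at 9 (fail-walked)
pos 41 'e': at 10
pos 42 'd': at 11  emit P2@[39:42]
pos 43 'e': at 4 (fail-walked)
pos 44 'b': at 5
pos 45 'b': at 6
pos 46 'c': at 7
pos 47 'b': at 8  emit P1@[43:47]
pos 48 'c': at 2 (fail-walked)
pos 49 'c': at 3  emit P0@[47:49]
pos 50 'a': at 12 (fail-walked)  emit P5@[50:50]
pos 51 'e': at 4 (fail-walked)
pos 52 'b': at 5
pos 53 'b': at 6
pos 54 'c': at 7
pos 55 'b': at 8  emit P1@[51:55]
pos 56 'c': at 2 (fail-walked)
pos 57 'a': at 12 (fail-walked)  emit P5@[57:57]
pos 58 'd': at 13
pos 59 'a': at 12 (fail-walked)  emit P5@[59:59]
pos 60 'a': at 12 (fail-walked)  emit P5@[60:60]
pos 61 'd': at 13

Matches: [[2,4],[2,5],[3,5],[8,2],[13,1],[16,0],[22,5],[24,3],[27,4],[27,5],[31,0],[33,5],[37,2],[42,2],[47,1],[49,0],[50,5],[55,1],[57,5],[59,5],[60,5]]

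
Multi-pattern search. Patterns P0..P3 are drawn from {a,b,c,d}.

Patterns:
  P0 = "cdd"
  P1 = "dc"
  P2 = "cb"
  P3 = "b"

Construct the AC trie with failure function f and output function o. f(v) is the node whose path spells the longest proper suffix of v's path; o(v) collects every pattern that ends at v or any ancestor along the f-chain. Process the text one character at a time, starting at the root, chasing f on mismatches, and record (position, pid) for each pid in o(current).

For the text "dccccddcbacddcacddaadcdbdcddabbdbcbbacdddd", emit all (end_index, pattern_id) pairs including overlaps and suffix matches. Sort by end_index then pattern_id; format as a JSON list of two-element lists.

Construct AC machine:
Trie nodes:
  n0 'ε': b→7 c→1 d→4
  n1 'c': b→6 d→2
  n2 'cd': d→3
  n3 'cdd': ·  [P0 ends]
  n4 'd': c→5
  n5 'dc': ·  [P1 ends]
  n6 'cb': ·  [P2 ends]
  n7 'b': ·  [P3 ends]

BFS fail/out derivation:
  fail(1) 'c': from fail(0)=0 chase 'c': 0 ⇒ 0;  out=∅∪out(0)=∅
  fail(4) 'd': from fail(0)=0 chase 'd': 0 ⇒ 0;  out=∅∪out(0)=∅
  fail(7) 'b': from fail(0)=0 chase 'b': 0 ⇒ 0;  out={3}∪out(0)={3}
  fail(2) 'cd': from fail(1)=0 chase 'd': 0 ⇒ 4;  out=∅∪out(4)=∅
  fail(5) 'dc': from fail(4)=0 chase 'c': 0 ⇒ 1;  out={1}∪out(1)={1}
  fail(6) 'cb': from fail(1)=0 chase 'b': 0 ⇒ 7;  out={2}∪out(7)={2,3}
  fail(3) 'cdd': from fail(2)=4 chase 'd': 4→0 ⇒ 4;  out={0}∪out(4)={0}

Run:
[0] read 'd'  n0⇒n4
[1] read 'c'  n4⇒n5  emit P1@[0:1]
[2] read 'c'  n5⇒n1 ·f
[3] read 'c'  n1⇒n1 ·f
[4] read 'c'  n1⇒n1 ·f
[5] read 'd'  n1⇒n2
[6] read 'd'  n2⇒n3  emit P0@[4:6]
[7] read 'c'  n3⇒n5 ·f  emit P1@[6:7]
[8] read 'b'  n5⇒n6 ·f  emit P2@[7:8],P3@[8:8]
[9] read 'a'  n6⇒n0 ·f
[10] read 'c'  n0⇒n1
[11] read 'd'  n1⇒n2
[12] read 'd'  n2⇒n3  emit P0@[10:12]
[13] read 'c'  n3⇒n5 ·f  emit P1@[12:13]
[14] read 'a'  n5⇒n0 ·f
[15] read 'c'  n0⇒n1
[16] read 'd'  n1⇒n2
[17] read 'd'  n2⇒n3  emit P0@[15:17]
[18] read 'a'  n3⇒n0 ·f
[19] read 'a'  n0⇒n0
[20] read 'd'  n0⇒n4
[21] read 'c'  n4⇒n5  emit P1@[20:21]
[22] read 'd'  n5⇒n2 ·f
[23] read 'b'  n2⇒n7 ·f  emit P3@[23:23]
[24] read 'd'  n7⇒n4 ·f
[25] read 'c'  n4⇒n5  emit P1@[24:25]
[26] read 'd'  n5⇒n2 ·f
[27] read 'd'  n2⇒n3  emit P0@[25:27]
[28] read 'a'  n3⇒n0 ·f
[29] read 'b'  n0⇒n7  emit P3@[29:29]
[30] read 'b'  n7⇒n7 ·f  emit P3@[30:30]
[31] read 'd'  n7⇒n4 ·f
[32] read 'b'  n4⇒n7 ·f  emit P3@[32:32]
[33] read 'c'  n7⇒n1 ·f
[34] read 'b'  n1⇒n6  emit P2@[33:34],P3@[34:34]
[35] read 'b'  n6⇒n7 ·f  emit P3@[35:35]
[36] read 'a'  n7⇒n0 ·f
[37] read 'c'  n0⇒n1
[38] read 'd'  n1⇒n2
[39] read 'd'  n2⇒n3  emit P0@[37:39]
[40] read 'd'  n3⇒n4 ·f
[41] read 'd'  n4⇒n4 ·f

Result: [[1,1],[6,0],[7,1],[8,2],[8,3],[12,0],[13,1],[17,0],[21,1],[23,3],[25,1],[27,0],[29,3],[30,3],[32,3],[34,2],[34,3],[35,3],[39,0]]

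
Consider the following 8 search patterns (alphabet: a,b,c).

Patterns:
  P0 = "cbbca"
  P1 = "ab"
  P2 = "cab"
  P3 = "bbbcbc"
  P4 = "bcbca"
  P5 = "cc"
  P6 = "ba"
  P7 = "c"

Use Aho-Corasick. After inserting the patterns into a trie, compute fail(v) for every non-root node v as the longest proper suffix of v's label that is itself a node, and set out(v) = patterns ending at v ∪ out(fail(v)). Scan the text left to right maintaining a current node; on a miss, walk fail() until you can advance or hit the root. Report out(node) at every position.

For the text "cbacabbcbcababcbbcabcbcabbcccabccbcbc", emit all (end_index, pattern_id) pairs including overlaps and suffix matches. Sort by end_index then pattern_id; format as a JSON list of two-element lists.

Build automaton:
Trie (insert patterns):
  n0 'ε': a→6 b→10 c→1
  n1 'c': a→8 b→2 c→20  ←P7
  n2 'cb': b→3
  n3 'cbb': c→4
  n4 'cbbc': a→5
  n5 'cbbca': ·  ←P0
  n6 'a': b→7
  n7 'ab': ·  ←P1
  n8 'ca': b→9
  n9 'cab': ·  ←P2
  n10 'b': a→21 b→11 c→16
  n11 'bb': b→12
  n12 'bbb': c→13
  n13 'bbbc': b→14
  n14 'bbbcb': c→15
  n15 'bbbcbc': ·  ←P3
  n16 'bc': b→17
  n17 'bcb': c→18
  n18 'bcbc': a→19
  n19 'bcbca': ·  ←P4
  n20 'cc': ·  ←P5
  n21 'ba': ·  ←P6

BFS fail/out derivation:
  fail(1) 'c': from fail(0)=0 chase 'c': 0 ⇒ 0;  out={7}∪out(0)={7}
  fail(6) 'a': from fail(0)=0 chase 'a': 0 ⇒ 0;  out=∅∪out(0)=∅
  fail(10) 'b': from fail(0)=0 chase 'b': 0 ⇒ 0;  out=∅∪out(0)=∅
  fail(2) 'cb': from fail(1)=0 chase 'b': 0 ⇒ 10;  out=∅∪out(10)=∅
  fail(7) 'ab': from fail(6)=0 chase 'b': 0 ⇒ 10;  out={1}∪out(10)={1}
  fail(8) 'ca': from fail(1)=0 chase 'a': 0 ⇒ 6;  out=∅∪out(6)=∅
  fail(11) 'bb': from fail(10)=0 chase 'b': 0 ⇒ 10;  out=∅∪out(10)=∅
  fail(16) 'bc': from fail(10)=0 chase 'c': 0 ⇒ 1;  out=∅∪out(1)={7}
  fail(20) 'cc': from fail(1)=0 chase 'c': 0 ⇒ 1;  out={5}∪out(1)={5,7}
  fail(21) 'ba': from fail(10)=0 chase 'a': 0 ⇒ 6;  out={6}∪out(6)={6}
  fail(3) 'cbb': from fail(2)=10 chase 'b': 10 ⇒ 11;  out=∅∪out(11)=∅
  fail(9) 'cab': from fail(8)=6 chase 'b': 6 ⇒ 7;  out={2}∪out(7)={1,2}
  fail(12) 'bbb': from fail(11)=10 chase 'b': 10 ⇒ 11;  out=∅∪out(11)=∅
  fail(17) 'bcb': from fail(16)=1 chase 'b': 1 ⇒ 2;  out=∅∪out(2)=∅
  fail(4) 'cbbc': from fail(3)=11 chase 'c': 11→10 ⇒ 16;  out=∅∪out(16)={7}
  fail(13) 'bbbc': from fail(12)=11 chase 'c': 11→10 ⇒ 16;  out=∅∪out(16)={7}
  fail(18) 'bcbc': from fail(17)=2 chase 'c': 2→10 ⇒ 16;  out=∅∪out(16)={7}
  fail(5) 'cbbca': from fail(4)=16 chase 'a': 16→1 ⇒ 8;  out={0}∪out(8)={0}
  fail(14) 'bbbcb': from fail(13)=16 chase 'b': 16 ⇒ 17;  out=∅∪out(17)=∅
  fail(19) 'bcbca': from fail(18)=16 chase 'a': 16→1 ⇒ 8;  out={4}∪out(8)={4}
  fail(15) 'bbbcbc': from fail(14)=17 chase 'c': 17 ⇒ 18;  out={3}∪out(18)={3,7}

Run:
[0] read 'c'  n0⇒n1  emit P7@[0:0]
[1] read 'b'  n1⇒n2
[2] read 'a'  n2⇒n21 (via fail)  emit P6@[1:2]
[3] read 'c'  n21⇒n1 (via fail)  emit P7@[3:3]
[4] read 'a'  n1⇒n8
[5] read 'b'  n8⇒n9  emit P1@[4:5],P2@[3:5]
[6] read 'b'  n9⇒n11 (via fail)
[7] read 'c'  n11⇒n16 (via fail)  emit P7@[7:7]
[8] read 'b'  n16⇒n17
[9] read 'c'  n17⇒n18  emit P7@[9:9]
[10] read 'a'  n18⇒n19  emit P4@[6:10]
[11] read 'b'  n19⇒n9 (via fail)  emit P1@[10:11],P2@[9:11]
[12] read 'a'  n9⇒n21 (via fail)  emit P6@[11:12]
[13] read 'b'  n21⇒n7 (via fail)  emit P1@[12:13]
[14] read 'c'  n7⇒n16 (via fail)  emit P7@[14:14]
[15] read 'b'  n16⇒n17
[16] read 'b'  n17⇒n3 (via fail)
[17] read 'c'  n3⇒n4  emit P7@[17:17]
[18] read 'a'  n4⇒n5  emit P0@[14:18]
[19] read 'b'  n5⇒n9 (via fail)  emit P1@[18:19],P2@[17:19]
[20] read 'c'  n9⇒n16 (via fail)  emit P7@[20:20]
[21] read 'b'  n16⇒n17
[22] read 'c'  n17⇒n18  emit P7@[22:22]
[23] read 'a'  n18⇒n19  emit P4@[19:23]
[24] read 'b'  n19⇒n9 (via fail)  emit P1@[23:24],P2@[22:24]
[25] read 'b'  n9⇒n11 (via fail)
[26] read 'c'  n11⇒n16 (via fail)  emit P7@[26:26]
[27] read 'c'  n16⇒n20 (via fail)  emit P5@[26:27],P7@[27:27]
[28] read 'c'  n20⇒n20 (via fail)  emit P5@[27:28],P7@[28:28]
[29] read 'a'  n20⇒n8 (via fail)
[30] read 'b'  n8⇒n9  emit P1@[29:30],P2@[28:30]
[31] read 'c'  n9⇒n16 (via fail)  emit P7@[31:31]
[32] read 'c'  n16⇒n20 (via fail)  emit P5@[31:32],P7@[32:32]
[33] read 'b'  n20⇒n2 (via fail)
[34] read 'c'  n2⇒n16 (via fail)  emit P7@[34:34]
[35] read 'b'  n16⇒n17
[36] read 'c'  n17⇒n18  emit P7@[36:36]

Matches: [[0,7],[2,6],[3,7],[5,1],[5,2],[7,7],[9,7],[10,4],[11,1],[11,2],[12,6],[13,1],[14,7],[17,7],[18,0],[19,1],[19,2],[20,7],[22,7],[23,4],[24,1],[24,2],[26,7],[27,5],[27,7],[28,5],[28,7],[30,1],[30,2],[31,7],[32,5],[32,7],[34,7],[36,7]]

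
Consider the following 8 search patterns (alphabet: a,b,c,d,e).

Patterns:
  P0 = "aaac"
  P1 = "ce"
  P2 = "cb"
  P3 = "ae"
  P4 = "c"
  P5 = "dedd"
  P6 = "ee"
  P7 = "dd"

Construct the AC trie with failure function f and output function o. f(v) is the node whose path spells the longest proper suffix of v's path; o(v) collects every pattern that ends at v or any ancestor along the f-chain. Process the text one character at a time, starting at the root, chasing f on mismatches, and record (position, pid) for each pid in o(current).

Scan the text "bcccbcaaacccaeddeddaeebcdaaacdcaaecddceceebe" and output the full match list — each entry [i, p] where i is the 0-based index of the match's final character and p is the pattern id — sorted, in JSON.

Build:
Trie (insert patterns):
  0='ε' goto a→1 c→5 d→9 e→13
  1='a' goto a→2 e→8
  2='aa' goto a→3
  3='aaa' goto c→4
  4='aaac' goto ·  ←P0
  5='c' goto b→7 e→6  ←P4
  6='ce' goto ·  ←P1
  7='cb' goto ·  ←P2
  8='ae' goto ·  ←P3
  9='d' goto d→15 e→10
  10='de' goto d→11
  11='ded' goto d→12
  12='dedd' goto ·  ←P5
  13='e' goto e→14
  14='ee' goto ·  ←P6
  15='dd' goto ·  ←P7

BFS fail/out derivation:
  fail(1) 'a': from fail(0)=0 chase 'a': 0 ⇒ 0;  out=∅∪out(0)=∅
  fail(5) 'c': from fail(0)=0 chase 'c': 0 ⇒ 0;  out={4}∪out(0)={4}
  fail(9) 'd': from fail(0)=0 chase 'd': 0 ⇒ 0;  out=∅∪out(0)=∅
  fail(13) 'e': from fail(0)=0 chase 'e': 0 ⇒ 0;  out=∅∪out(0)=∅
  fail(2) 'aa': from fail(1)=0 chase 'a': 0 ⇒ 1;  out=∅∪out(1)=∅
  fail(6) 'ce': from fail(5)=0 chase 'e': 0 ⇒ 13;  out={1}∪out(13)={1}
  fail(7) 'cb': from fail(5)=0 chase 'b': 0 ⇒ 0;  out={2}∪out(0)={2}
  fail(8) 'ae': from fail(1)=0 chase 'e': 0 ⇒ 13;  out={3}∪out(13)={3}
  fail(10) 'de': from fail(9)=0 chase 'e': 0 ⇒ 13;  out=∅∪out(13)=∅
  fail(14) 'ee': from fail(13)=0 chase 'e': 0 ⇒ 13;  out={6}∪out(13)={6}
  fail(15) 'dd': from fail(9)=0 chase 'd': 0 ⇒ 9;  out={7}∪out(9)={7}
  fail(3) 'aaa': from fail(2)=1 chase 'a': 1 ⇒ 2;  out=∅∪out(2)=∅
  fail(11) 'ded': from fail(10)=13 chase 'd': 13→0 ⇒ 9;  out=∅∪out(9)=∅
  fail(4) 'aaac': from fail(3)=2 chase 'c': 2→1→0 ⇒ 5;  out={0}∪out(5)={0,4}
  fail(12) 'dedd': from fail(11)=9 chase 'd': 9 ⇒ 15;  out={5}∪out(15)={5,7}

Text stream:
pos 0 'b': at 0
pos 1 'c': at 5  ** P4@[1:1]
pos 2 'c': at 5 (via fail)  ** P4@[2:2]
pos 3 'c': at 5 (via fail)  ** P4@[3:3]
pos 4 'b': at 7  ** P2@[3:4]
pos 5 'c': at 5 (via fail)  ** P4@[5:5]
pos 6 'a': at 1 (via fail)
pos 7 'a': at 2
pos 8 'a': at 3
pos 9 'c': at 4  ** P0@[6:9],P4@[9:9]
pos 10 'c': at 5 (via fail)  ** P4@[10:10]
pos 11 'c': at 5 (via fail)  ** P4@[11:11]
pos 12 'a': at 1 (via fail)
pos 13 'e': at 8  ** P3@[12:13]
pos 14 'd': at 9 (via fail)
pos 15 'd': at 15  ** P7@[14:15]
pos 16 'e': at 10 (via fail)
pos 17 'd': at 11
pos 18 'd': at 12  ** P5@[15:18],P7@[17:18]
pos 19 'a': at 1 (via fail)
pos 20 'e': at 8  ** P3@[19:20]
pos 21 'e': at 14 (via fail)  ** P6@[20:21]
pos 22 'b': at 0 (via fail)
pos 23 'c': at 5  ** P4@[23:23]
pos 24 'd': at 9 (via fail)
pos 25 'a': at 1 (via fail)
pos 26 'a': at 2
pos 27 'a': at 3
pos 28 'c': at 4  ** P0@[25:28],P4@[28:28]
pos 29 'd': at 9 (via fail)
pos 30 'c': at 5 (via fail)  ** P4@[30:30]
pos 31 'a': at 1 (via fail)
pos 32 'a': at 2
pos 33 'e': at 8 (via fail)  ** P3@[32:33]
pos 34 'c': at 5 (via fail)  ** P4@[34:34]
pos 35 'd': at 9 (via fail)
pos 36 'd': at 15  ** P7@[35:36]
pos 37 'c': at 5 (via fail)  ** P4@[37:37]
pos 38 'e': at 6  ** P1@[37:38]
pos 39 'c': at 5 (via fail)  ** P4@[39:39]
pos 40 'e': at 6  ** P1@[39:40]
pos 41 'e': at 14 (via fail)  ** P6@[40:41]
pos 42 'b': at 0 (via fail)
pos 43 'e': at 13

Matches: [[1,4],[2,4],[3,4],[4,2],[5,4],[9,0],[9,4],[10,4],[11,4],[13,3],[15,7],[18,5],[18,7],[20,3],[21,6],[23,4],[28,0],[28,4],[30,4],[33,3],[34,4],[36,7],[37,4],[38,1],[39,4],[40,1],[41,6]]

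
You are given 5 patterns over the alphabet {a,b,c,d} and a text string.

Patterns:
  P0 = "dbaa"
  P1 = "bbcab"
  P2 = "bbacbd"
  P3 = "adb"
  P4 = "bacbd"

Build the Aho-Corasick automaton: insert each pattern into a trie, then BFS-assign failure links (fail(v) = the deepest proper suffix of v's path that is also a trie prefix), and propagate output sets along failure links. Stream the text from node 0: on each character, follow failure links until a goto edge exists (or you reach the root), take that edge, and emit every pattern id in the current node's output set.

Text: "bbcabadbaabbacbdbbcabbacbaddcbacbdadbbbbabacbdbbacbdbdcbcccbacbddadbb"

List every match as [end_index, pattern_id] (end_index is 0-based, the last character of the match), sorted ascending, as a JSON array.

Construct AC machine:
Trie nodes:
  0='ε' goto a→14 b→5 d→1
  1='d' goto b→2
  2='db' goto a→3
  3='dba' goto a→4
  4='dbaa' goto ·  [P0 ends]
  5='b' goto a→17 b→6
  6='bb' goto a→10 c→7
  7='bbc' goto a→8
  8='bbca' goto b→9
  9='bbcab' goto ·  [P1 ends]
  10='bba' goto c→11
  11='bbac' goto b→12
  12='bbacb' goto d→13
  13='bbacbd' goto ·  [P2 ends]
  14='a' goto d→15
  15='ad' goto b→16
  16='adb' goto ·  [P3 ends]
  17='ba' goto c→18
  18='bac' goto b→19
  19='bacb' goto d→20
  20='bacbd' goto ·  [P4 ends]

Failure links (BFS by depth):
  n1('d'): parent n0 fail=0; on 'd' 0 → fail=0;  out ∅∪∅=∅
  n5('b'): parent n0 fail=0; on 'b' 0 → fail=0;  out ∅∪∅=∅
  n14('a'): parent n0 fail=0; on 'a' 0 → fail=0;  out ∅∪∅=∅
  n2('db'): parent n1 fail=0; on 'b' 0 → fail=5;  out ∅∪∅=∅
  n6('bb'): parent n5 fail=0; on 'b' 0 → fail=5;  out ∅∪∅=∅
  n15('ad'): parent n14 fail=0; on 'd' 0 → fail=1;  out ∅∪∅=∅
  n17('ba'): parent n5 fail=0; on 'a' 0 → fail=14;  out ∅∪∅=∅
  n3('dba'): parent n2 fail=5; on 'a' 5 → fail=17;  out ∅∪∅=∅
  n7('bbc'): parent n6 fail=5; on 'c' 5→0 → fail=0;  out ∅∪∅=∅
  n10('bba'): parent n6 fail=5; on 'a' 5 → fail=17;  out ∅∪∅=∅
  n16('adb'): parent n15 fail=1; on 'b' 1 → fail=2;  out {3}∪∅={3}
  n18('bac'): parent n17 fail=14; on 'c' 14→0 → fail=0;  out ∅∪∅=∅
  n4('dbaa'): parent n3 fail=17; on 'a' 17→14→0 → fail=14;  out {0}∪∅={0}
  n8('bbca'): parent n7 fail=0; on 'a' 0 → fail=14;  out ∅∪∅=∅
  n11('bbac'): parent n10 fail=17; on 'c' 17 → fail=18;  out ∅∪∅=∅
  n19('bacb'): parent n18 fail=0; on 'b' 0 → fail=5;  out ∅∪∅=∅
  n9('bbcab'): parent n8 fail=14; on 'b' 14→0 → fail=5;  out {1}∪∅={1}
  n12('bbacb'): parent n11 fail=18; on 'b' 18 → fail=19;  out ∅∪∅=∅
  n20('bacbd'): parent n19 fail=5; on 'd' 5→0 → fail=1;  out {4}∪∅={4}
  n13('bbacbd'): parent n12 fail=19; on 'd' 19 → fail=20;  out {2}∪{4}={2,4}

Run:
pos 0 'b': at 5
pos 1 'b': at 6
pos 2 'c': at 7
pos 3 'a': at 8
pos 4 'b': at 9  → match P1@[0:4]
pos 5 'a': at 17 (via fail)
pos 6 'd': at 15 (via fail)
pos 7 'b': at 16  → match P3@[5:7]
pos 8 'a': at 3 (via fail)
pos 9 'a': at 4  → match P0@[6:9]
pos 10 'b': at 5 (via fail)
pos 11 'b': at 6
pos 12 'a': at 10
pos 13 'c': at 11
pos 14 'b': at 12
pos 15 'd': at 13  → match P2@[10:15],P4@[11:15]
pos 16 'b': at 2 (via fail)
pos 17 'b': at 6 (via fail)
pos 18 'c': at 7
pos 19 'a': at 8
pos 20 'b': at 9  → match P1@[16:20]
pos 21 'b': at 6 (via fail)
pos 22 'a': at 10
pos 23 'c': at 11
pos 24 'b': at 12
pos 25 'a': at 17 (via fail)
pos 26 'd': at 15 (via fail)
pos 27 'd': at 1 (via fail)
pos 28 'c': at 0 (via fail)
pos 29 'b': at 5
pos 30 'a': at 17
pos 31 'c': at 18
pos 32 'b': at 19
pos 33 'd': at 20  → match P4@[29:33]
pos 34 'a': at 14 (via fail)
pos 35 'd': at 15
pos 36 'b': at 16  → match P3@[34:36]
pos 37 'b': at 6 (via fail)
pos 38 'b': at 6 (via fail)
pos 39 'b': at 6 (via fail)
pos 40 'a': at 10
pos 41 'b': at 5 (via fail)
pos 42 'a': at 17
pos 43 'c': at 18
pos 44 'b': at 19
pos 45 'd': at 20  → match P4@[41:45]
pos 46 'b': at 2 (via fail)
pos 47 'b': at 6 (via fail)
pos 48 'a': at 10
pos 49 'c': at 11
pos 50 'b': at 12
pos 51 'd': at 13  → match P2@[46:51],P4@[47:51]
pos 52 'b': at 2 (via fail)
pos 53 'd': at 1 (via fail)
pos 54 'c': at 0 (via fail)
pos 55 'b': at 5
pos 56 'c': at 0 (via fail)
pos 57 'c': at 0
pos 58 'c': at 0
pos 59 'b': at 5
pos 60 'a': at 17
pos 61 'c': at 18
pos 62 'b': at 19
pos 63 'd': at 20  → match P4@[59:63]
pos 64 'd': at 1 (via fail)
pos 65 'a': at 14 (via fail)
pos 66 'd': at 15
pos 67 'b': at 16  → match P3@[65:67]
pos 68 'b': at 6 (via fail)

Result: [[4,1],[7,3],[9,0],[15,2],[15,4],[20,1],[33,4],[36,3],[45,4],[51,2],[51,4],[63,4],[67,3]]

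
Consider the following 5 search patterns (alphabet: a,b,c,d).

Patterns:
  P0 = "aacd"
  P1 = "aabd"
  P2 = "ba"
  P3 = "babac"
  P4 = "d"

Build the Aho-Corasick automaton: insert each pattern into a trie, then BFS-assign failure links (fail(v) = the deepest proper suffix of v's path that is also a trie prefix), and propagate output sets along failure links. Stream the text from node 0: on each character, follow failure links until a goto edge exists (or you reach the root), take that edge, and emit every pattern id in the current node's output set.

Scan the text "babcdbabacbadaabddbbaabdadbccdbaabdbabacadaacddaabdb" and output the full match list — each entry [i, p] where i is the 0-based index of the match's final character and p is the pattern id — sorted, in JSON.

Construct AC machine:
Trie nodes:
  0='ε' goto a→1 b→7 d→12
  1='a' goto a→2
  2='aa' goto b→5 c→3
  3='aac' goto d→4
  4='aacd' goto ·  [P0 ends]
  5='aab' goto d→6
  6='aabd' goto ·  [P1 ends]
  7='b' goto a→8
  8='ba' goto b→9  [P2 ends]
  9='bab' goto a→10
  10='baba' goto c→11
  11='babac' goto ·  [P3 ends]
  12='d' goto ·  [P4 ends]

BFS fail/out derivation:
  fail(1) 'a': from fail(0)=0 chase 'a': 0 ⇒ 0;  out=∅∪out(0)=∅
  fail(7) 'b': from fail(0)=0 chase 'b': 0 ⇒ 0;  out=∅∪out(0)=∅
  fail(12) 'd': from fail(0)=0 chase 'd': 0 ⇒ 0;  out={4}∪out(0)={4}
  fail(2) 'aa': from fail(1)=0 chase 'a': 0 ⇒ 1;  out=∅∪out(1)=∅
  fail(8) 'ba': from fail(7)=0 chase 'a': 0 ⇒ 1;  out={2}∪out(1)={2}
  fail(3) 'aac': from fail(2)=1 chase 'c': 1→0 ⇒ 0;  out=∅∪out(0)=∅
  fail(5) 'aab': from fail(2)=1 chase 'b': 1→0 ⇒ 7;  out=∅∪out(7)=∅
  fail(9) 'bab': from fail(8)=1 chase 'b': 1→0 ⇒ 7;  out=∅∪out(7)=∅
  fail(4) 'aacd': from fail(3)=0 chase 'd': 0 ⇒ 12;  out={0}∪out(12)={0,4}
  fail(6) 'aabd': from fail(5)=7 chase 'd': 7→0 ⇒ 12;  out={1}∪out(12)={1,4}
  fail(10) 'baba': from fail(9)=7 chase 'a': 7 ⇒ 8;  out=∅∪out(8)={2}
  fail(11) 'babac': from fail(10)=8 chase 'c': 8→1→0 ⇒ 0;  out={3}∪out(0)={3}

Run:
[0] read 'b'  n0⇒n7
[1] read 'a'  n7⇒n8  → match P2@[0:1]
[2] read 'b'  n8⇒n9
[3] read 'c'  n9⇒n0 (via fail)
[4] read 'd'  n0⇒n12  → match P4@[4:4]
[5] read 'b'  n12⇒n7 (via fail)
[6] read 'a'  n7⇒n8  → match P2@[5:6]
[7] read 'b'  n8⇒n9
[8] read 'a'  n9⇒n10  → match P2@[7:8]
[9] read 'c'  n10⇒n11  → match P3@[5:9]
[10] read 'b'  n11⇒n7 (via fail)
[11] read 'a'  n7⇒n8  → match P2@[10:11]
[12] read 'd'  n8⇒n12 (via fail)  → match P4@[12:12]
[13] read 'a'  n12⇒n1 (via fail)
[14] read 'a'  n1⇒n2
[15] read 'b'  n2⇒n5
[16] read 'd'  n5⇒n6  → match P1@[13:16],P4@[16:16]
[17] read 'd'  n6⇒n12 (via fail)  → match P4@[17:17]
[18] read 'b'  n12⇒n7 (via fail)
[19] read 'b'  n7⇒n7 (via fail)
[20] read 'a'  n7⇒n8  → match P2@[19:20]
[21] read 'a'  n8⇒n2 (via fail)
[22] read 'b'  n2⇒n5
[23] read 'd'  n5⇒n6  → match P1@[20:23],P4@[23:23]
[24] read 'a'  n6⇒n1 (via fail)
[25] read 'd'  n1⇒n12 (via fail)  → match P4@[25:25]
[26] read 'b'  n12⇒n7 (via fail)
[27] read 'c'  n7⇒n0 (via fail)
[28] read 'c'  n0⇒n0
[29] read 'd'  n0⇒n12  → match P4@[29:29]
[30] read 'b'  n12⇒n7 (via fail)
[31] read 'a'  n7⇒n8  → match P2@[30:31]
[32] read 'a'  n8⇒n2 (via fail)
[33] read 'b'  n2⇒n5
[34] read 'd'  n5⇒n6  → match P1@[31:34],P4@[34:34]
[35] read 'b'  n6⇒n7 (via fail)
[36] read 'a'  n7⇒n8  → match P2@[35:36]
[37] read 'b'  n8⇒n9
[38] read 'a'  n9⇒n10  → match P2@[37:38]
[39] read 'c'  n10⇒n11  → match P3@[35:39]
[40] read 'a'  n11⇒n1 (via fail)
[41] read 'd'  n1⇒n12 (via fail)  → match P4@[41:41]
[42] read 'a'  n12⇒n1 (via fail)
[43] read 'a'  n1⇒n2
[44] read 'c'  n2⇒n3
[45] read 'd'  n3⇒n4  → match P0@[42:45],P4@[45:45]
[46] read 'd'  n4⇒n12 (via fail)  → match P4@[46:46]
[47] read 'a'  n12⇒n1 (via fail)
[48] read 'a'  n1⇒n2
[49] read 'b'  n2⇒n5
[50] read 'd'  n5⇒n6  → match P1@[47:50],P4@[50:50]
[51] read 'b'  n6⇒n7 (via fail)

All matches (sorted): [[1,2],[4,4],[6,2],[8,2],[9,3],[11,2],[12,4],[16,1],[16,4],[17,4],[20,2],[23,1],[23,4],[25,4],[29,4],[31,2],[34,1],[34,4],[36,2],[38,2],[39,3],[41,4],[45,0],[45,4],[46,4],[50,1],[50,4]]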